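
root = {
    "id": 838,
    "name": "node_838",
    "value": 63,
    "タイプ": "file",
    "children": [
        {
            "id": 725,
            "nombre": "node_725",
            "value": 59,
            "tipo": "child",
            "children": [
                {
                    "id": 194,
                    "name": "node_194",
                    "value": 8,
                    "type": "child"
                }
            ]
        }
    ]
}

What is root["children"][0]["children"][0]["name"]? "node_194"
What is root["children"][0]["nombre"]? "node_725"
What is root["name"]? "node_838"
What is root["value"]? 63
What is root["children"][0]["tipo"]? "child"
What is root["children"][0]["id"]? 725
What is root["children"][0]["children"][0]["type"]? "child"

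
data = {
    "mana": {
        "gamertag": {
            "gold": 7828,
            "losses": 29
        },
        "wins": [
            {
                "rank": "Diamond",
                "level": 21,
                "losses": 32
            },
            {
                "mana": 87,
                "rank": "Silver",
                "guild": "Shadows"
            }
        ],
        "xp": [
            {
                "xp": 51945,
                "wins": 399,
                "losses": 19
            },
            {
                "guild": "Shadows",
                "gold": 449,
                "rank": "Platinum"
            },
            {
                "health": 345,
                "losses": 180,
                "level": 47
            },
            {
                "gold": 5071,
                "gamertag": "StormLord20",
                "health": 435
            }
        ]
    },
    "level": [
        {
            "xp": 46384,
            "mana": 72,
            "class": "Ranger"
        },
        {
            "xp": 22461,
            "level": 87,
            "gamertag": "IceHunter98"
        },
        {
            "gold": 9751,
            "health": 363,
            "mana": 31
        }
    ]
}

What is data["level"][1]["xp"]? 22461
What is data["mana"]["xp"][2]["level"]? 47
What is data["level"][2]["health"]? 363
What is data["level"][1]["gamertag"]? "IceHunter98"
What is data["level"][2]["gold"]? 9751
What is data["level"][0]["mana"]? 72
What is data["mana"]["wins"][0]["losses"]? 32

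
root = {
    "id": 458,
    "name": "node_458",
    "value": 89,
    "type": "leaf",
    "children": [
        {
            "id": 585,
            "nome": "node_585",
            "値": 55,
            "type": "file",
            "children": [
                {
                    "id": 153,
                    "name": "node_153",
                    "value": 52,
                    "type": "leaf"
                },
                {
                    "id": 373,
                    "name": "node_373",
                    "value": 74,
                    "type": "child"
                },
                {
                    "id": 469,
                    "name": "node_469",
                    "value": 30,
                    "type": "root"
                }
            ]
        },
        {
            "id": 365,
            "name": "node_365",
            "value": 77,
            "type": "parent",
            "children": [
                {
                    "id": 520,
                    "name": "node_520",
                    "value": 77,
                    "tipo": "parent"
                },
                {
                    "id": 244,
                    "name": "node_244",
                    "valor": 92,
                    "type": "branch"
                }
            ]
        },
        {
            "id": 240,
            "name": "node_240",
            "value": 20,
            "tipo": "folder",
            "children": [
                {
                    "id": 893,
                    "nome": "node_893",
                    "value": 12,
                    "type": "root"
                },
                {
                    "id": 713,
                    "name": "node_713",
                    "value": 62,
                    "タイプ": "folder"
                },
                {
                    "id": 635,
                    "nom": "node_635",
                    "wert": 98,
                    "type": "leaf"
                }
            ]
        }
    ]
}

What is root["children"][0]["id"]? 585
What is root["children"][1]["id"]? 365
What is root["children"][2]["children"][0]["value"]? 12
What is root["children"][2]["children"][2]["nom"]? "node_635"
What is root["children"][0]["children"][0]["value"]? 52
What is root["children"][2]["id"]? 240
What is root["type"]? "leaf"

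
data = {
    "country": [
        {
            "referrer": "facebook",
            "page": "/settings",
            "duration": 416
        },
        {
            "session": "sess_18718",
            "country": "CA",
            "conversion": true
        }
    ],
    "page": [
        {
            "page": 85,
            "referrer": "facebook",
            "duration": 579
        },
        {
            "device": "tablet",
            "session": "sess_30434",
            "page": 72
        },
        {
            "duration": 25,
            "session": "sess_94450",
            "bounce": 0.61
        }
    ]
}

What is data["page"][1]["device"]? "tablet"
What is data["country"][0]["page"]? "/settings"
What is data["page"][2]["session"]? "sess_94450"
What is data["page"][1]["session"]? "sess_30434"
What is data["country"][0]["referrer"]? "facebook"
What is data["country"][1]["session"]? "sess_18718"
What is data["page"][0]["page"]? 85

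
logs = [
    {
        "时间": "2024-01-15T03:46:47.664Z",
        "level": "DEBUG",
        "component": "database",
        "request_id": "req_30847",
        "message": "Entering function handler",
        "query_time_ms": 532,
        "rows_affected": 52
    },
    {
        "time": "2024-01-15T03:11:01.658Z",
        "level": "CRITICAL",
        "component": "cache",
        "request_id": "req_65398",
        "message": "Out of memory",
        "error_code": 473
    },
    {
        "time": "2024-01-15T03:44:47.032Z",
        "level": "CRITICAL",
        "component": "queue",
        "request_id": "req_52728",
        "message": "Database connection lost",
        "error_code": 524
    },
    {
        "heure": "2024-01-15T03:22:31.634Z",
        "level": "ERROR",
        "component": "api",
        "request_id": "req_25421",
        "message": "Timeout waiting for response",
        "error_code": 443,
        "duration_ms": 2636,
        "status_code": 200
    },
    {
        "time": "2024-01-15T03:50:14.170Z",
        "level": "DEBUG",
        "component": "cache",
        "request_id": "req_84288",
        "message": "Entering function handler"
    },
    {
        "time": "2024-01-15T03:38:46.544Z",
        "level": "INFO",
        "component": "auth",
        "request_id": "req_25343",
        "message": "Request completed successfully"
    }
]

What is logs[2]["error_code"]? 524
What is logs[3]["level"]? "ERROR"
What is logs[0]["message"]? "Entering function handler"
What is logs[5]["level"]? "INFO"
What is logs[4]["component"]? "cache"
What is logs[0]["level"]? "DEBUG"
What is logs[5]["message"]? "Request completed successfully"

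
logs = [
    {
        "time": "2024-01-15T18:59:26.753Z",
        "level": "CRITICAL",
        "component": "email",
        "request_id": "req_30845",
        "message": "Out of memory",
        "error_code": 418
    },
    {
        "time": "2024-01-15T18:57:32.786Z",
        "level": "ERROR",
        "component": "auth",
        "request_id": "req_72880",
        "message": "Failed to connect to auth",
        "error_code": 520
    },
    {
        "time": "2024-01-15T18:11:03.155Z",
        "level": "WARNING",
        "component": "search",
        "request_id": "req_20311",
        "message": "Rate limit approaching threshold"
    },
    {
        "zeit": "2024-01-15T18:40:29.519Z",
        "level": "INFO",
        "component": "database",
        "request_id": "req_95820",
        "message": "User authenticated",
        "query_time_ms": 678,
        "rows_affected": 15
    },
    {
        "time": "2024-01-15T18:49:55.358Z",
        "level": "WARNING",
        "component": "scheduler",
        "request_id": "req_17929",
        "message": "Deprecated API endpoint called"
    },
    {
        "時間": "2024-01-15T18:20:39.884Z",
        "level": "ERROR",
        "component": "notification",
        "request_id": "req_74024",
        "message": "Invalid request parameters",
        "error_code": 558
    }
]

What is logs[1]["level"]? "ERROR"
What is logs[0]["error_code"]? 418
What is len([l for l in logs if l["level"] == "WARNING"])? 2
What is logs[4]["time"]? "2024-01-15T18:49:55.358Z"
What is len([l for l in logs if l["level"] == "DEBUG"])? 0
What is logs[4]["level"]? "WARNING"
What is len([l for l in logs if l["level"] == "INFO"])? 1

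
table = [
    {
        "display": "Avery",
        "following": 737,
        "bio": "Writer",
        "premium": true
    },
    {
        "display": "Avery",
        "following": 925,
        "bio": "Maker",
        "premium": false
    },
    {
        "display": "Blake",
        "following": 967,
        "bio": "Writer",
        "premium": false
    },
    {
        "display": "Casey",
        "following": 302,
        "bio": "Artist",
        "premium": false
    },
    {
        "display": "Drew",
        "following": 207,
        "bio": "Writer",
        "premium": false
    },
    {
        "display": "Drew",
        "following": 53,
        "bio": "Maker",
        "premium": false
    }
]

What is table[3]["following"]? 302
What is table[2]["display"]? "Blake"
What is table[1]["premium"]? False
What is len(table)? 6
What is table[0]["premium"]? True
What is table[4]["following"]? 207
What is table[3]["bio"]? "Artist"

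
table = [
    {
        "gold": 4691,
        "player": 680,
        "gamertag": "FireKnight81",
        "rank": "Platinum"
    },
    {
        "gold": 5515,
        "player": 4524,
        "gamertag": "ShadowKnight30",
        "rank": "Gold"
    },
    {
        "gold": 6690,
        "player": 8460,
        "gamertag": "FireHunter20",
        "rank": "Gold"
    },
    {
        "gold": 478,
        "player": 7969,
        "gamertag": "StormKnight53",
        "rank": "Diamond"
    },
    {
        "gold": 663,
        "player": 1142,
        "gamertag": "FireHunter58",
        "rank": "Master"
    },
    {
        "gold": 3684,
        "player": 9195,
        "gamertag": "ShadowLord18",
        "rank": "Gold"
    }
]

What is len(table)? 6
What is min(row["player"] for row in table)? 680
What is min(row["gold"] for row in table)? 478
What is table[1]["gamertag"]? "ShadowKnight30"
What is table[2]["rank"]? "Gold"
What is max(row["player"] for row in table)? 9195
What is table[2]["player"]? 8460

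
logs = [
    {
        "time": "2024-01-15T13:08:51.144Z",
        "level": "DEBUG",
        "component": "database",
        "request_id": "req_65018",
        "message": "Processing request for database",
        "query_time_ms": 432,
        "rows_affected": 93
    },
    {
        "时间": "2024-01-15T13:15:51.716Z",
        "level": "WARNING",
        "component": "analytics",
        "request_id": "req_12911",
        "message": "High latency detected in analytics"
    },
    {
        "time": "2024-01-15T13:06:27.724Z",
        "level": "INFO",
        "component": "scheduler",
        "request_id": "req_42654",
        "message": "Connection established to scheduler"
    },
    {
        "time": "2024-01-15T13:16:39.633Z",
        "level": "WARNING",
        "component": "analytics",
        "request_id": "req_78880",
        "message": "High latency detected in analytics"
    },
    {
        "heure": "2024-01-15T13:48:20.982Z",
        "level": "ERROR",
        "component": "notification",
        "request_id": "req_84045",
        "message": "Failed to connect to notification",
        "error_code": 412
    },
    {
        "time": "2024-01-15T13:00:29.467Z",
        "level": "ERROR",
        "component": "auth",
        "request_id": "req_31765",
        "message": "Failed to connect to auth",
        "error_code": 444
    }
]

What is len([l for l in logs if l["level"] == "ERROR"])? 2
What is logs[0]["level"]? "DEBUG"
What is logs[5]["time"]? "2024-01-15T13:00:29.467Z"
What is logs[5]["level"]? "ERROR"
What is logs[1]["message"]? "High latency detected in analytics"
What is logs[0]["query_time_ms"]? 432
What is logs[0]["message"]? "Processing request for database"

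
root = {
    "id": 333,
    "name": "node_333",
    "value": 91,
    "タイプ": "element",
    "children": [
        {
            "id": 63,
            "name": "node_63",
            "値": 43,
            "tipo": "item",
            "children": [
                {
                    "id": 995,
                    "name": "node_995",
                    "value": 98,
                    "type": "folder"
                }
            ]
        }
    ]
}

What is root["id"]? 333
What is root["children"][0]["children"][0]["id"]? 995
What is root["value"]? 91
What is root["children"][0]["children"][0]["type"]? "folder"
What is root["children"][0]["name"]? "node_63"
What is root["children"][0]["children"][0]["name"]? "node_995"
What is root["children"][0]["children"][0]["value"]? 98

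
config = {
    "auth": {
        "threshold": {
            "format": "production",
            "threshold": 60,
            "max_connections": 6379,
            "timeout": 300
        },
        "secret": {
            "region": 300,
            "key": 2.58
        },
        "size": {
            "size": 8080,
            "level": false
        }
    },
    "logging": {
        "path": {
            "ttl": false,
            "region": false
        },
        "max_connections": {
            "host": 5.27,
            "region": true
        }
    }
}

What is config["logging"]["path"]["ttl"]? False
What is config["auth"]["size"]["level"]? False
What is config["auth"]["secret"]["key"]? 2.58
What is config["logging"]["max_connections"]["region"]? True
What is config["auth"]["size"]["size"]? 8080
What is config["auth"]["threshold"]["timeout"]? 300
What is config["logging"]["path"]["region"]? False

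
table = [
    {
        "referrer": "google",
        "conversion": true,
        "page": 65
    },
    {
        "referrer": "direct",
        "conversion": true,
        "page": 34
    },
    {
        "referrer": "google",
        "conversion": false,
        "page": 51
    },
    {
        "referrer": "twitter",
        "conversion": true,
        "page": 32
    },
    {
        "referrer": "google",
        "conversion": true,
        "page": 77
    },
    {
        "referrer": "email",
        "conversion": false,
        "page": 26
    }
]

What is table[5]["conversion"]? False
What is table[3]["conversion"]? True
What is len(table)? 6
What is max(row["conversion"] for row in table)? True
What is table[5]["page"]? 26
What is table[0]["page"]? 65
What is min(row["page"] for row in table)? 26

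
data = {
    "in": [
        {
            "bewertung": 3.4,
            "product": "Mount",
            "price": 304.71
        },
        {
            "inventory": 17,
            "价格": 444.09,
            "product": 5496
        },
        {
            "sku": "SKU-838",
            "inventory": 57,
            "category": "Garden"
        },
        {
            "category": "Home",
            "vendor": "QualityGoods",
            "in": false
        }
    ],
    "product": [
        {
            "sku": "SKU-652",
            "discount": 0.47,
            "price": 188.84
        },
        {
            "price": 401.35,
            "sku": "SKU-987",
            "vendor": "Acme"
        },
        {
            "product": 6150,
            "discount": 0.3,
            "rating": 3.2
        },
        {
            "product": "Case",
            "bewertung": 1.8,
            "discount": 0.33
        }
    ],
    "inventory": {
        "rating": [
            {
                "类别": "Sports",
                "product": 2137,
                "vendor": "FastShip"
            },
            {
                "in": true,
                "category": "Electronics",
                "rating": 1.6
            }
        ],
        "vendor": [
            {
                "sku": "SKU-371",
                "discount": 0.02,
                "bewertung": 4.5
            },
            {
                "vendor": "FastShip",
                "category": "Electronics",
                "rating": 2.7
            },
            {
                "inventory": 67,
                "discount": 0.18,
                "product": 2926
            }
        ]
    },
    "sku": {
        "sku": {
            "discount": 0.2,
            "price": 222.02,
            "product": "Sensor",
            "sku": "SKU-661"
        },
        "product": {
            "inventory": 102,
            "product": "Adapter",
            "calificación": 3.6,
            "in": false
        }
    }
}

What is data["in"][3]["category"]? "Home"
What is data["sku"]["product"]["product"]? "Adapter"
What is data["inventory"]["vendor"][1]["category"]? "Electronics"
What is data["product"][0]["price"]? 188.84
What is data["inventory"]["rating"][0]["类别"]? "Sports"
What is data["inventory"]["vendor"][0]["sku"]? "SKU-371"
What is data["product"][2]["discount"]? 0.3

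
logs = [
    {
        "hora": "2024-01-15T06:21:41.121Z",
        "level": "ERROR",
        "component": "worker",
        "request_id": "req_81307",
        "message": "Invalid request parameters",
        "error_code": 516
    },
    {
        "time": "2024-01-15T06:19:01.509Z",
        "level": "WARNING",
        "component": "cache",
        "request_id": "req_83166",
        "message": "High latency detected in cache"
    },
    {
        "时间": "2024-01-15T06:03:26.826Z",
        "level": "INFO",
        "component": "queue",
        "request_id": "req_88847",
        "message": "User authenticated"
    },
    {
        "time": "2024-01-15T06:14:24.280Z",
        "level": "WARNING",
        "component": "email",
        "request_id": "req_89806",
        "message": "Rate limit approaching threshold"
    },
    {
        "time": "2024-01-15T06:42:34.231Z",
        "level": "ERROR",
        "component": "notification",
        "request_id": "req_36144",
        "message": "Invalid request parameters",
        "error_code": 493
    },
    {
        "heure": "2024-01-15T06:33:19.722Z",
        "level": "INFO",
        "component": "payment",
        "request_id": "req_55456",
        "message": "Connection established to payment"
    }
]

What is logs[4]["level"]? "ERROR"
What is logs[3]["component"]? "email"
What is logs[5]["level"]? "INFO"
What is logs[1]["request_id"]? "req_83166"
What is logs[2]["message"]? "User authenticated"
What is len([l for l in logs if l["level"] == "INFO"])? 2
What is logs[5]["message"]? "Connection established to payment"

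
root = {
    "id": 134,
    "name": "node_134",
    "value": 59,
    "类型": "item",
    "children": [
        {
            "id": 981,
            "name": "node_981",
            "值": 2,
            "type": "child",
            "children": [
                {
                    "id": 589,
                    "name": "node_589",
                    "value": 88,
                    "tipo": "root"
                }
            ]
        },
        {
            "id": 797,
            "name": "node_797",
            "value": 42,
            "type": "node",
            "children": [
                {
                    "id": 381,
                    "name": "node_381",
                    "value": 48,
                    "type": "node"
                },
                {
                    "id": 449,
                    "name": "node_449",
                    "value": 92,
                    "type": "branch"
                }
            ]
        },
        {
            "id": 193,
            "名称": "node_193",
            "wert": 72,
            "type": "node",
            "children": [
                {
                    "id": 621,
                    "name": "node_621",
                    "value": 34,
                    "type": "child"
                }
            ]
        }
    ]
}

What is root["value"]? 59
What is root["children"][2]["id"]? 193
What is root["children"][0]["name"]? "node_981"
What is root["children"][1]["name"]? "node_797"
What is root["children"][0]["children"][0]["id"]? 589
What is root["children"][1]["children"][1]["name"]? "node_449"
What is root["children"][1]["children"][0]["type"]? "node"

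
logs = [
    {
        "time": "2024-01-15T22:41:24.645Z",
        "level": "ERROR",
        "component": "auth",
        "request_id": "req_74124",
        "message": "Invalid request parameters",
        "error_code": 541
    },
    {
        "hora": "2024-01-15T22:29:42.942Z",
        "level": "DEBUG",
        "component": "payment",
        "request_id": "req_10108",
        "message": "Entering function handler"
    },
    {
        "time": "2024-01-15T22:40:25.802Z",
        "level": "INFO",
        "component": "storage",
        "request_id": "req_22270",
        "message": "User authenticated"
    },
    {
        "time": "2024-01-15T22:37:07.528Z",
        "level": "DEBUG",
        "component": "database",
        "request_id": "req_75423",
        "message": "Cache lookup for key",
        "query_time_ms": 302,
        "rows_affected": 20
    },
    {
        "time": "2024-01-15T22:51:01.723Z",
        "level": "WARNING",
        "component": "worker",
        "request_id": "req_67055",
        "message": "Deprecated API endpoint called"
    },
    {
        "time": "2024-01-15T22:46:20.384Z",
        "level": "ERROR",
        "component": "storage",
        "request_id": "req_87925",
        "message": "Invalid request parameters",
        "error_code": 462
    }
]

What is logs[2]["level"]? "INFO"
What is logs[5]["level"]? "ERROR"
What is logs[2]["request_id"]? "req_22270"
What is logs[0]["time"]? "2024-01-15T22:41:24.645Z"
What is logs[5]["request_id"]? "req_87925"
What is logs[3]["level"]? "DEBUG"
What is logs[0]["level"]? "ERROR"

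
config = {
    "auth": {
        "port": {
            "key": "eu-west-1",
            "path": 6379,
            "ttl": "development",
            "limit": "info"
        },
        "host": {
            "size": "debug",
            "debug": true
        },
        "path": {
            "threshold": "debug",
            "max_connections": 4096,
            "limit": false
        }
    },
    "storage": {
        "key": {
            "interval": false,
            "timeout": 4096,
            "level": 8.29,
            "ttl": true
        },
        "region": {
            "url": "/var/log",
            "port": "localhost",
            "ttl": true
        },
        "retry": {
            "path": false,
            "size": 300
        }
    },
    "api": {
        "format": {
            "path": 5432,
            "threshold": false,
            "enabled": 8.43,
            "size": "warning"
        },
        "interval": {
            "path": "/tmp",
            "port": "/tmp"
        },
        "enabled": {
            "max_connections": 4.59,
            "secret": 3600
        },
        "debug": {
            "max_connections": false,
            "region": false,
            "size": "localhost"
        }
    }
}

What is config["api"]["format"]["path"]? 5432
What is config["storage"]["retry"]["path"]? False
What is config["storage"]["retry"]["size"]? 300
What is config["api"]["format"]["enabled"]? 8.43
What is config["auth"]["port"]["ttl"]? "development"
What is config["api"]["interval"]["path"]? "/tmp"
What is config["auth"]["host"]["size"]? "debug"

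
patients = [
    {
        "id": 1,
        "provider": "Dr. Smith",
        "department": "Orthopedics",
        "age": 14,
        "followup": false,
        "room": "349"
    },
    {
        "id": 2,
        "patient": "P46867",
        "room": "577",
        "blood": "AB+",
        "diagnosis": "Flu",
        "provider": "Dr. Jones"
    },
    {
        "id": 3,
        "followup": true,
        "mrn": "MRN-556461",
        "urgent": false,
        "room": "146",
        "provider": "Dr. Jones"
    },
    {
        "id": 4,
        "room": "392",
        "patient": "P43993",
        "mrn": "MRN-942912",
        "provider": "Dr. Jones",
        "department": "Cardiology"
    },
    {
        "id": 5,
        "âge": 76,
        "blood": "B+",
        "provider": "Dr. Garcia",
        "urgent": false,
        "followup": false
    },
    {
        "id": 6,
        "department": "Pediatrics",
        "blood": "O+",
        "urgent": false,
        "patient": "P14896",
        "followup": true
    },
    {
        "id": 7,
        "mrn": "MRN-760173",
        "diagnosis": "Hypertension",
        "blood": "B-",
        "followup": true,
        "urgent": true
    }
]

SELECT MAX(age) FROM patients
14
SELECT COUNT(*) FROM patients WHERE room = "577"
1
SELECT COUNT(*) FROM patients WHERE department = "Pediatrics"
1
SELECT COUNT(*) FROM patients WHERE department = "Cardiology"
1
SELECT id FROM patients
[1, 2, 3, 4, 5, 6, 7]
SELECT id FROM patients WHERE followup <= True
[1, 3, 5, 6, 7]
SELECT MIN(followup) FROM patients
False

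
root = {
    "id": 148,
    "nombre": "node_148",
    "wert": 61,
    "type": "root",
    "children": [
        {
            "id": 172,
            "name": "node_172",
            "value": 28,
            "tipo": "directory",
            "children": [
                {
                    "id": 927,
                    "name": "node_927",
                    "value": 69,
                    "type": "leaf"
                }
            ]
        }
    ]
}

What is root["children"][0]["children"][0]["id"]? 927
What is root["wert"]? 61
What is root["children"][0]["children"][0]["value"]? 69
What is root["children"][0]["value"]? 28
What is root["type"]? "root"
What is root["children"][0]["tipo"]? "directory"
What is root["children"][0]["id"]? 172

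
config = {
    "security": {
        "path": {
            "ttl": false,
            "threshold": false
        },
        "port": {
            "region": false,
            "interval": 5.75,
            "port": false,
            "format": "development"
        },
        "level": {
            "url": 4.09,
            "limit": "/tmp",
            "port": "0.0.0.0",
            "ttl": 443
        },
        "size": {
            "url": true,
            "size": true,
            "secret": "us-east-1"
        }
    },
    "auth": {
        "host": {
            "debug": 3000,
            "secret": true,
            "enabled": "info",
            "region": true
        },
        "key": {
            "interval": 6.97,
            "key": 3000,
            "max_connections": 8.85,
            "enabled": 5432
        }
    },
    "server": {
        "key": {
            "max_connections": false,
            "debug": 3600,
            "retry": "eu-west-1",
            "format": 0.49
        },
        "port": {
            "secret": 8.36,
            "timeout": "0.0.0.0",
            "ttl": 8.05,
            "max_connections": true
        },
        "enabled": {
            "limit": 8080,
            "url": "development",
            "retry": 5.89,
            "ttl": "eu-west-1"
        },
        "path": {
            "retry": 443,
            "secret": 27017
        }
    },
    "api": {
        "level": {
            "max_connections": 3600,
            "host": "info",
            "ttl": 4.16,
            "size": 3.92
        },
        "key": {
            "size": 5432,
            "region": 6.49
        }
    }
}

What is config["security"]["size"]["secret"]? "us-east-1"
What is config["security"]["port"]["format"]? "development"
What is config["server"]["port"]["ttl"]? 8.05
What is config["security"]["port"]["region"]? False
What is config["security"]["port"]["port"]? False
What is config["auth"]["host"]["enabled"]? "info"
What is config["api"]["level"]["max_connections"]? 3600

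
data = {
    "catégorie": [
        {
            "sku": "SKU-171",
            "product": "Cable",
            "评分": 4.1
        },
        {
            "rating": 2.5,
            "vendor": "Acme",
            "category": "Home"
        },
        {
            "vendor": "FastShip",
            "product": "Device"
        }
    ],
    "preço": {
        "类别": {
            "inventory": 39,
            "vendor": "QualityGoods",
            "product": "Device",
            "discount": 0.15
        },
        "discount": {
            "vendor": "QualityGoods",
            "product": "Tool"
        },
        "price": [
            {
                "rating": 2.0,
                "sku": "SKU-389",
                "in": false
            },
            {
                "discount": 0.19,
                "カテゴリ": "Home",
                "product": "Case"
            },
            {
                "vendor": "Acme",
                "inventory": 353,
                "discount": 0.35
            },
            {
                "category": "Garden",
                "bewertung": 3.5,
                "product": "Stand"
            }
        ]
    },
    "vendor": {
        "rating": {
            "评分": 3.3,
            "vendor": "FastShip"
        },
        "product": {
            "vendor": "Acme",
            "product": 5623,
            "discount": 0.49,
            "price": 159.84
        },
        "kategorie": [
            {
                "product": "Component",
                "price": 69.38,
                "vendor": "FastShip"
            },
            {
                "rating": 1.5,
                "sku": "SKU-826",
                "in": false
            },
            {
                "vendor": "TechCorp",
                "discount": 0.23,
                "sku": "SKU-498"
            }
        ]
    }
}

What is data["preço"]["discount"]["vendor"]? "QualityGoods"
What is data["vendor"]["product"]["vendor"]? "Acme"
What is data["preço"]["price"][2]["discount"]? 0.35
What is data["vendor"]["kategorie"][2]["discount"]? 0.23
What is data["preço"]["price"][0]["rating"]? 2.0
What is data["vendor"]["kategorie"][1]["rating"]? 1.5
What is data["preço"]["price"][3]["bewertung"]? 3.5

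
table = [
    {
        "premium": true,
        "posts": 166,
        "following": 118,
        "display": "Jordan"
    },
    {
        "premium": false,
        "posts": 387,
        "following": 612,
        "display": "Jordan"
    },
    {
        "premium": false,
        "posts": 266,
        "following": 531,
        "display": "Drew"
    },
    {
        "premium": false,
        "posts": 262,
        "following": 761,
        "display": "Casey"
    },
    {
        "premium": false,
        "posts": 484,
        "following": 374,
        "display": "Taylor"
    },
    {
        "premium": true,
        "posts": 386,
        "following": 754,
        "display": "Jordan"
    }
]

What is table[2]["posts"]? 266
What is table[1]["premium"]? False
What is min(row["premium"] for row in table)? False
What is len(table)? 6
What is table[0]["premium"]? True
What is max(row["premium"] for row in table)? True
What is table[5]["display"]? "Jordan"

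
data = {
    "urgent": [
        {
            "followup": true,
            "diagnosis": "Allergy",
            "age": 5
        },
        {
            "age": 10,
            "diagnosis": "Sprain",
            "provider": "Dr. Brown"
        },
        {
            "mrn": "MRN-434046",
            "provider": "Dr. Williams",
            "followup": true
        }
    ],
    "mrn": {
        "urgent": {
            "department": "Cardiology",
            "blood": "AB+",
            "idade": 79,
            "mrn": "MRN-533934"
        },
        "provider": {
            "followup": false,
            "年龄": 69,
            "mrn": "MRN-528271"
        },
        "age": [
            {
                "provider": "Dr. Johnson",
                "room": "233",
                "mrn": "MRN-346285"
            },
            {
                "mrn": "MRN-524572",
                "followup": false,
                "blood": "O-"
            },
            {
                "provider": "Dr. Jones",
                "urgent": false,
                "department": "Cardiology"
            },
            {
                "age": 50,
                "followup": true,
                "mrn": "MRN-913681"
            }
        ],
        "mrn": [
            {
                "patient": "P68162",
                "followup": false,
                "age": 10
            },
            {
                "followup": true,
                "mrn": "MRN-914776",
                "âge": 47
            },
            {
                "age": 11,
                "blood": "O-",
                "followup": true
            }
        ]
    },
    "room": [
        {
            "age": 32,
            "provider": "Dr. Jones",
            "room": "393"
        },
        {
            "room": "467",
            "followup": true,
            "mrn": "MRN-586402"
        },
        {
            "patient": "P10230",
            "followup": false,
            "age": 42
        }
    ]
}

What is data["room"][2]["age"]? 42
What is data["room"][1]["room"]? "467"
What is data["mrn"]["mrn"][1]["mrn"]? "MRN-914776"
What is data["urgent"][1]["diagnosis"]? "Sprain"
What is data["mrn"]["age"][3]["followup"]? True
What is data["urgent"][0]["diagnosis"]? "Allergy"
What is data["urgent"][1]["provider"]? "Dr. Brown"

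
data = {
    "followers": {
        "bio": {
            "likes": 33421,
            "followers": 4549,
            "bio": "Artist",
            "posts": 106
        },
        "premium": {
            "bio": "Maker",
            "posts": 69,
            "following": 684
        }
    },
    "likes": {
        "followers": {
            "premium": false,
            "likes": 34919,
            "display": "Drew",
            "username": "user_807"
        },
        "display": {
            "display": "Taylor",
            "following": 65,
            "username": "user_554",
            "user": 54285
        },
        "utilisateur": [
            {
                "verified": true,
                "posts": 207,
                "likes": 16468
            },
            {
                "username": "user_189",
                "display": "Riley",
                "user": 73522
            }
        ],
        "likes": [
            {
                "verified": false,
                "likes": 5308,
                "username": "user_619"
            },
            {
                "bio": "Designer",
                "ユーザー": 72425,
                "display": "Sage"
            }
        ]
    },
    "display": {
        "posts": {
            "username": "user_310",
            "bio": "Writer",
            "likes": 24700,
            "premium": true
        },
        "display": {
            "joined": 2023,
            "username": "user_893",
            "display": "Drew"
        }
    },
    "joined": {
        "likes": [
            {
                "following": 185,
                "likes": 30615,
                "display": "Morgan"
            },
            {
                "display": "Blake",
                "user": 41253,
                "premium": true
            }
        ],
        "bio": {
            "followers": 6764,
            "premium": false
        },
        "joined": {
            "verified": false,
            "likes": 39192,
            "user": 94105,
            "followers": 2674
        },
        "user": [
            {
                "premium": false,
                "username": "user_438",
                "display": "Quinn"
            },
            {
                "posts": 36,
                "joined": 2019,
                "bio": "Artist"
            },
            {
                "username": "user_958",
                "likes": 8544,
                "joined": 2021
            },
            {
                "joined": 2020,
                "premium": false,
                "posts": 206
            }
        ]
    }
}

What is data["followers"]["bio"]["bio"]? "Artist"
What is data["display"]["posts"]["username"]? "user_310"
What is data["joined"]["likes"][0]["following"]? 185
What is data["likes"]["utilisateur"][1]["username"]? "user_189"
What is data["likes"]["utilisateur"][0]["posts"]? 207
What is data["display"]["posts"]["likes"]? 24700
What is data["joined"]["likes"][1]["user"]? 41253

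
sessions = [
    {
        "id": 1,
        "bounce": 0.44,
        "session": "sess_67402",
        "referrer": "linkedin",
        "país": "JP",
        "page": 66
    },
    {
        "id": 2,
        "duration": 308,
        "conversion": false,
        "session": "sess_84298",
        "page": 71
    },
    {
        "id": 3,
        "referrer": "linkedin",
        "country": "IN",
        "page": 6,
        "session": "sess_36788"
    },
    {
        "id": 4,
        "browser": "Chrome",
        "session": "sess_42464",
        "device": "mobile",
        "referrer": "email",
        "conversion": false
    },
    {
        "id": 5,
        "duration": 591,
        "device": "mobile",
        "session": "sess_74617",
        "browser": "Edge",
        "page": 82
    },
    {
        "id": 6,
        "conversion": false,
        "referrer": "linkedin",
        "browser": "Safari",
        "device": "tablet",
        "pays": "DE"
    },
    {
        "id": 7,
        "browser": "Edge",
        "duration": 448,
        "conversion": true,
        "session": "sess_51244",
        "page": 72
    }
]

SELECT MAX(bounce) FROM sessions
0.44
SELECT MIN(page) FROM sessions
6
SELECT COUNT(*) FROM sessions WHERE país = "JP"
1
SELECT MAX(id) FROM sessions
7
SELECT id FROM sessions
[1, 2, 3, 4, 5, 6, 7]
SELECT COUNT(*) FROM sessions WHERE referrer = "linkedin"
3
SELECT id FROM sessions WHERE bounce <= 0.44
[1]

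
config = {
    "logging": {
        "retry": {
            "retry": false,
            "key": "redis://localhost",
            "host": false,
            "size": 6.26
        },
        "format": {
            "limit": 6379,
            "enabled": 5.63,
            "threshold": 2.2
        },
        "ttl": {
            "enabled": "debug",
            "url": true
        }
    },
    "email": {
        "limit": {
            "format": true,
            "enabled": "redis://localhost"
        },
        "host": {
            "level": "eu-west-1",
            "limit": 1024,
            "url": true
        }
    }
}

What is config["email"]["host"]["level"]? "eu-west-1"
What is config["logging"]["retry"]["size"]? 6.26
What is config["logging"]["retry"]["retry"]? False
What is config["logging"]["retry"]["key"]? "redis://localhost"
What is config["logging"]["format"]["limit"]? 6379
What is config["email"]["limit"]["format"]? True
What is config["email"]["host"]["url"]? True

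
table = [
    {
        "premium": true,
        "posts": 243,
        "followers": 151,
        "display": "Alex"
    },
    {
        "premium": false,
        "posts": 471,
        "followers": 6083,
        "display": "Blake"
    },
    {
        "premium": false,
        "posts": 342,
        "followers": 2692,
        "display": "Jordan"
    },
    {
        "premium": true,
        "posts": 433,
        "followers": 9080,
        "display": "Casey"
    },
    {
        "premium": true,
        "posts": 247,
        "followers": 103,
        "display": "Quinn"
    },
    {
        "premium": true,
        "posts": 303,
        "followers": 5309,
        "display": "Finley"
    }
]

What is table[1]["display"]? "Blake"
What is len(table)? 6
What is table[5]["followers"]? 5309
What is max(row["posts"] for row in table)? 471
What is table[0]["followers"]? 151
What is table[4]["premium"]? True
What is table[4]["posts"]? 247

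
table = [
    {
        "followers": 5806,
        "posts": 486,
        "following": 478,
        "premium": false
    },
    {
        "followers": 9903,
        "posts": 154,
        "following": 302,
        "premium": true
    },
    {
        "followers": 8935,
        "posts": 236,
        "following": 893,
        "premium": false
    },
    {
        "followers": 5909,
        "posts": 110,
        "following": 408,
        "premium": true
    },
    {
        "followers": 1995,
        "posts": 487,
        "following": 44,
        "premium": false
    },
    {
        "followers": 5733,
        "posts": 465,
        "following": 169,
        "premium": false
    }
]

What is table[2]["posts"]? 236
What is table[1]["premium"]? True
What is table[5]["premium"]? False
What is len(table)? 6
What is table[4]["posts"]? 487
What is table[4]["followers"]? 1995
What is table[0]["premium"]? False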